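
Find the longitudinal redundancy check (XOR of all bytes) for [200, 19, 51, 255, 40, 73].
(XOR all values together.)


XOR chain: 200 ^ 19 ^ 51 ^ 255 ^ 40 ^ 73 = 118

118


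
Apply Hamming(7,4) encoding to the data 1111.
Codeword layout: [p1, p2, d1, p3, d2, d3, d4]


Parity bits: p1=1, p2=1, p3=1

1111111


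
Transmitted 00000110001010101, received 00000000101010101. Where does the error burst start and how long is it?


XOR: 00000110100000000

Burst at position 5, length 4


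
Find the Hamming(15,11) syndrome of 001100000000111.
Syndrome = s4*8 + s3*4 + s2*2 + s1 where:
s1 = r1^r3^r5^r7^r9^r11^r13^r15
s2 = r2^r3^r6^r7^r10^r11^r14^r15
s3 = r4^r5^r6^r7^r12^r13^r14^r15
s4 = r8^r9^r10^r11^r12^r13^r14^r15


s1=1, s2=1, s3=0, s4=1

Syndrome = 11 (error at position 11)


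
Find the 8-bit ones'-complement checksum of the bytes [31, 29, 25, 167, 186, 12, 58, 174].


Sum = 682 mod 256 = 170
Complement = 85

85


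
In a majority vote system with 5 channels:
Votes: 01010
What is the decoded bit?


Ones: 2 out of 5
Threshold: 3

0 (2/5 voted 1)


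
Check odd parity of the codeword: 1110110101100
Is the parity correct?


Number of 1s: 8

No, parity error (8 ones)


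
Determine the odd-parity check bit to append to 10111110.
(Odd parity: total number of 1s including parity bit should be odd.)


Number of 1s in data: 6
Parity bit: 1

1


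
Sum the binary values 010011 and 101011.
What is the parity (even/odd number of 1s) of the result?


010011 = 19
101011 = 43
Sum = 62 = 111110
1s count = 5

odd parity (5 ones in 111110)


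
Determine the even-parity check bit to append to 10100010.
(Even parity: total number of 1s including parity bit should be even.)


Number of 1s in data: 3
Parity bit: 1

1


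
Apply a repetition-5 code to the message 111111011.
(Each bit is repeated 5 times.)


Each bit -> 5 copies

111111111111111111111111111111000001111111111


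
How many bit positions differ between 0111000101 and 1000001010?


XOR: 1111001111
Count of 1s: 8

8


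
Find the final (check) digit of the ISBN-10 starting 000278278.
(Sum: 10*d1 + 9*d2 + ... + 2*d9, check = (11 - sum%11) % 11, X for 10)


Weighted sum: 141
141 mod 11 = 9

Check digit: 2


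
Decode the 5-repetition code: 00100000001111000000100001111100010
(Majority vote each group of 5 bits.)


Groups: 00100, 00000, 11110, 00000, 10000, 11111, 00010
Majority votes: 0010010

0010010


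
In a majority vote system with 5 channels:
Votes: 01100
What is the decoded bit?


Ones: 2 out of 5
Threshold: 3

0 (2/5 voted 1)


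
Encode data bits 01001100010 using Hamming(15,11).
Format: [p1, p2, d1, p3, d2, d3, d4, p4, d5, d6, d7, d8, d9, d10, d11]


Parity bits: p1=0, p2=0, p3=0, p4=1

000010011100010


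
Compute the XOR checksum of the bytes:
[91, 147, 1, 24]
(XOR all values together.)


XOR chain: 91 ^ 147 ^ 1 ^ 24 = 209

209


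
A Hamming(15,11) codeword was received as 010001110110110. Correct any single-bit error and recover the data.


Syndrome = 9: error at position 9

Data: 00111110110 (corrected bit 9)


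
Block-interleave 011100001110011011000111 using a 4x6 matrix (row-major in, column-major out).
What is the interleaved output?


Matrix:
  011100
  001110
  011011
  000111
Read columns: 000010101110110101110011

000010101110110101110011


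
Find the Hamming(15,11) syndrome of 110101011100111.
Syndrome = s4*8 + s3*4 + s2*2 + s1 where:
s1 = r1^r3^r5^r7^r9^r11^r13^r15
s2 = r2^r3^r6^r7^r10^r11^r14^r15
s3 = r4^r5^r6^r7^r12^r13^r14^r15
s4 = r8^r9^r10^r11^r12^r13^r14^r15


s1=0, s2=1, s3=1, s4=0

Syndrome = 6 (error at position 6)


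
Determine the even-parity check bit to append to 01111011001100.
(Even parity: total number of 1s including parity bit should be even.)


Number of 1s in data: 8
Parity bit: 0

0


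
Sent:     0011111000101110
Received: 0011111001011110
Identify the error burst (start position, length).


XOR: 0000000001110000

Burst at position 9, length 3


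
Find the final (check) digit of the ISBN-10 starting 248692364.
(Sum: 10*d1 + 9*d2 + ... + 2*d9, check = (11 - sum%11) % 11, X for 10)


Weighted sum: 264
264 mod 11 = 0

Check digit: 0


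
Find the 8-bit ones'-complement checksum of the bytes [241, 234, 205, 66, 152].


Sum = 898 mod 256 = 130
Complement = 125

125


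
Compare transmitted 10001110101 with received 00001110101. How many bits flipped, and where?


XOR: 10000000000

1 error(s) at position(s): 0


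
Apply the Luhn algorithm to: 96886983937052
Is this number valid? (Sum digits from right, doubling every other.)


Luhn sum = 72
72 mod 10 = 2

Invalid (Luhn sum mod 10 = 2)


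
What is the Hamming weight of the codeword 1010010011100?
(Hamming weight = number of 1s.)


Counting 1s in 1010010011100

6


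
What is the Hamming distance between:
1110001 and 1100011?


XOR: 0010010
Count of 1s: 2

2


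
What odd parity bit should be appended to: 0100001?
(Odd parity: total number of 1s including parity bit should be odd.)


Number of 1s in data: 2
Parity bit: 1

1


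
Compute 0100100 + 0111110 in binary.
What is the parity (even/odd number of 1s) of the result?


0100100 = 36
0111110 = 62
Sum = 98 = 1100010
1s count = 3

odd parity (3 ones in 1100010)


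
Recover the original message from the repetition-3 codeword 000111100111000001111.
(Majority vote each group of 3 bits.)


Groups: 000, 111, 100, 111, 000, 001, 111
Majority votes: 0101001

0101001


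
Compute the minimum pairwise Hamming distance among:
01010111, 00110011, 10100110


Comparing all pairs, minimum distance: 3
Can detect 2 errors, correct 1 errors

3


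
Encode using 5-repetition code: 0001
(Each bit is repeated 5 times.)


Each bit -> 5 copies

00000000000000011111


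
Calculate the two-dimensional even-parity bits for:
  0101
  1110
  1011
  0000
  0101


Row parities: 01100
Column parities: 0101

Row P: 01100, Col P: 0101, Corner: 0


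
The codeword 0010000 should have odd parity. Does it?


Number of 1s: 1

Yes, parity is correct (1 ones)


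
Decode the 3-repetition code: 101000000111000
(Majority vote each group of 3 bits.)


Groups: 101, 000, 000, 111, 000
Majority votes: 10010

10010


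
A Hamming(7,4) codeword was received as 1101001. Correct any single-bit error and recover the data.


Syndrome = 0: no error detected

Data: 0001 (no errors)


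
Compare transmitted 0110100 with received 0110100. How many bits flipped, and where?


XOR: 0000000

0 errors (received matches sent)


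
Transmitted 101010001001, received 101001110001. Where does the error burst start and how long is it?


XOR: 000011111000

Burst at position 4, length 5


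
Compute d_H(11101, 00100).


XOR: 11001
Count of 1s: 3

3


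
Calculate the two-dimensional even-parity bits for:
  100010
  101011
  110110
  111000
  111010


Row parities: 00010
Column parities: 111101

Row P: 00010, Col P: 111101, Corner: 1


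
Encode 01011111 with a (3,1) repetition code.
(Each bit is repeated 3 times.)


Each bit -> 3 copies

000111000111111111111111


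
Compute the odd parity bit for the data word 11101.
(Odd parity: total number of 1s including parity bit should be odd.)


Number of 1s in data: 4
Parity bit: 1

1


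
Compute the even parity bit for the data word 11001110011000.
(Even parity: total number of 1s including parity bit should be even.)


Number of 1s in data: 7
Parity bit: 1

1


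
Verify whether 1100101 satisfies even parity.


Number of 1s: 4

Yes, parity is correct (4 ones)


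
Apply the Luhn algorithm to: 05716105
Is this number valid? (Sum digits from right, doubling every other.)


Luhn sum = 20
20 mod 10 = 0

Valid (Luhn sum mod 10 = 0)


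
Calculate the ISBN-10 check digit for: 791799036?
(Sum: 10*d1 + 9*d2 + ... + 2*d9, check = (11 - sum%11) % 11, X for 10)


Weighted sum: 328
328 mod 11 = 9

Check digit: 2


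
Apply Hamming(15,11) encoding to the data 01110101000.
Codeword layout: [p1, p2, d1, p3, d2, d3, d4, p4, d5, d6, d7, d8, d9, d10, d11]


Parity bits: p1=0, p2=1, p3=0, p4=0

010011100101000


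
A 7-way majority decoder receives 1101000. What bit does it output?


Ones: 3 out of 7
Threshold: 4

0 (3/7 voted 1)


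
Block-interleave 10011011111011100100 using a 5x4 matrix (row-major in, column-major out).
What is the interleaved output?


Matrix:
  1001
  1011
  1110
  1110
  0100
Read columns: 11110001110111011000

11110001110111011000


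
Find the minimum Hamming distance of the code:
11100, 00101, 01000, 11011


Comparing all pairs, minimum distance: 2
Can detect 1 errors, correct 0 errors

2


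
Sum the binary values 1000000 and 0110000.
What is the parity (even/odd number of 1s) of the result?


1000000 = 64
0110000 = 48
Sum = 112 = 1110000
1s count = 3

odd parity (3 ones in 1110000)


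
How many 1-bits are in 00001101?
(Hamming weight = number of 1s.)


Counting 1s in 00001101

3


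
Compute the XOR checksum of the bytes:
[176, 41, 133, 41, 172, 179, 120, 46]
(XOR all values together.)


XOR chain: 176 ^ 41 ^ 133 ^ 41 ^ 172 ^ 179 ^ 120 ^ 46 = 124

124


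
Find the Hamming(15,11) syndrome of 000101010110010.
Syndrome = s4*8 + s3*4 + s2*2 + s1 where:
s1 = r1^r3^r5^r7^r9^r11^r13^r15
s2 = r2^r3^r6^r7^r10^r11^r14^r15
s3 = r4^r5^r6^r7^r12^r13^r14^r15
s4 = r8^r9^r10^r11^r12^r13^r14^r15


s1=1, s2=0, s3=1, s4=0

Syndrome = 5 (error at position 5)


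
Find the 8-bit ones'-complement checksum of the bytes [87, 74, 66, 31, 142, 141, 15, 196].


Sum = 752 mod 256 = 240
Complement = 15

15


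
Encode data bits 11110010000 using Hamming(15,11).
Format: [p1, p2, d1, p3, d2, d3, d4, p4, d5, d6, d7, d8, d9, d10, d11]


Parity bits: p1=0, p2=0, p3=1, p4=1

001111110010000


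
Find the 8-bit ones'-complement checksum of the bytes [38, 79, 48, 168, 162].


Sum = 495 mod 256 = 239
Complement = 16

16


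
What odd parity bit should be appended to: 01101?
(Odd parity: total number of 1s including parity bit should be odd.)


Number of 1s in data: 3
Parity bit: 0

0


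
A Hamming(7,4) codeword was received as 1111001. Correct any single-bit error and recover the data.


Syndrome = 3: error at position 3

Data: 0001 (corrected bit 3)


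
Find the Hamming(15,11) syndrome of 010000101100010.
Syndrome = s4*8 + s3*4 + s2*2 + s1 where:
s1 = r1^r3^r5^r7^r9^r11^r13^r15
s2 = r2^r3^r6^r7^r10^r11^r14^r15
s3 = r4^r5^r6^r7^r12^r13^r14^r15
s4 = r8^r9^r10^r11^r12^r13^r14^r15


s1=0, s2=0, s3=0, s4=1

Syndrome = 8 (error at position 8)


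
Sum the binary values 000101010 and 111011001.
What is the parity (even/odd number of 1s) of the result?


000101010 = 42
111011001 = 473
Sum = 515 = 1000000011
1s count = 3

odd parity (3 ones in 1000000011)


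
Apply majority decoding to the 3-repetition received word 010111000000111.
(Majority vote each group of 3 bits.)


Groups: 010, 111, 000, 000, 111
Majority votes: 01001

01001


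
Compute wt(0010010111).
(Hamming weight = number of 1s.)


Counting 1s in 0010010111

5


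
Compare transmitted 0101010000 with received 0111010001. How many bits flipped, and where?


XOR: 0010000001

2 error(s) at position(s): 2, 9


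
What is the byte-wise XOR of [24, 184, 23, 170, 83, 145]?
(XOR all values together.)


XOR chain: 24 ^ 184 ^ 23 ^ 170 ^ 83 ^ 145 = 223

223


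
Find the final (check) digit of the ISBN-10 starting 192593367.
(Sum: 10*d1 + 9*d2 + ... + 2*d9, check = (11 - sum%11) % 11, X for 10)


Weighted sum: 255
255 mod 11 = 2

Check digit: 9


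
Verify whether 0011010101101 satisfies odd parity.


Number of 1s: 7

Yes, parity is correct (7 ones)


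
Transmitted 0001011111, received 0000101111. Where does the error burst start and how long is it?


XOR: 0001110000

Burst at position 3, length 3


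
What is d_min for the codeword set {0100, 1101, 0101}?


Comparing all pairs, minimum distance: 1
Can detect 0 errors, correct 0 errors

1


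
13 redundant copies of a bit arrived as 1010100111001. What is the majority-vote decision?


Ones: 7 out of 13
Threshold: 7

1 (7/13 voted 1)


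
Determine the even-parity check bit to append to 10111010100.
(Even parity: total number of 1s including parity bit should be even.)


Number of 1s in data: 6
Parity bit: 0

0


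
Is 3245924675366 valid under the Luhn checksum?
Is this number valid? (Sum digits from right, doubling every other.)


Luhn sum = 52
52 mod 10 = 2

Invalid (Luhn sum mod 10 = 2)


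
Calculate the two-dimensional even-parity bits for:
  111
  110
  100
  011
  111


Row parities: 10101
Column parities: 001

Row P: 10101, Col P: 001, Corner: 1


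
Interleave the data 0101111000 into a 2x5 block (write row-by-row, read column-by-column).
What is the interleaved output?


Matrix:
  01011
  11000
Read columns: 0111001010

0111001010


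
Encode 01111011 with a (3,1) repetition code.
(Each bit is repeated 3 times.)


Each bit -> 3 copies

000111111111111000111111


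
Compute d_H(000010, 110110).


XOR: 110100
Count of 1s: 3

3


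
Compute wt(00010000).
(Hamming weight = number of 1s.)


Counting 1s in 00010000

1


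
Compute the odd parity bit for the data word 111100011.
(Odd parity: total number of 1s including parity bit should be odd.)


Number of 1s in data: 6
Parity bit: 1

1


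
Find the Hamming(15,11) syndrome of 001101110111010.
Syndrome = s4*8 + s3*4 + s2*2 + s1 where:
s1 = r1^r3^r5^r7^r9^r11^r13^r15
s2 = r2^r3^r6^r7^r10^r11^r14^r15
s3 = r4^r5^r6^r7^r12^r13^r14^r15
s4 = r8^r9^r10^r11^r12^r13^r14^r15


s1=1, s2=0, s3=1, s4=1

Syndrome = 13 (error at position 13)


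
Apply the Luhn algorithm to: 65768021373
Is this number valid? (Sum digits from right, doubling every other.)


Luhn sum = 40
40 mod 10 = 0

Valid (Luhn sum mod 10 = 0)


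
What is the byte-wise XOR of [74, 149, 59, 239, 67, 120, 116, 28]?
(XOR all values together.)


XOR chain: 74 ^ 149 ^ 59 ^ 239 ^ 67 ^ 120 ^ 116 ^ 28 = 88

88


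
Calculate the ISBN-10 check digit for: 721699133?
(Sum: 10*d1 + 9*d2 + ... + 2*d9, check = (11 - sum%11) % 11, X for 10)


Weighted sum: 256
256 mod 11 = 3

Check digit: 8


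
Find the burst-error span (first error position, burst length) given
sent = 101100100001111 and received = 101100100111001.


XOR: 000000000110110

Burst at position 9, length 5


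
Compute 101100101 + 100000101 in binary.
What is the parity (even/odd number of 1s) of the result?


101100101 = 357
100000101 = 261
Sum = 618 = 1001101010
1s count = 5

odd parity (5 ones in 1001101010)


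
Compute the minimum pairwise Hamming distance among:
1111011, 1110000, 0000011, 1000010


Comparing all pairs, minimum distance: 2
Can detect 1 errors, correct 0 errors

2


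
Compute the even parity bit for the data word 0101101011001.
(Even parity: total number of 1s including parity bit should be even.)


Number of 1s in data: 7
Parity bit: 1

1


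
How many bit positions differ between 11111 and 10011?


XOR: 01100
Count of 1s: 2

2


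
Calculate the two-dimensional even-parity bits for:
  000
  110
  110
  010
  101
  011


Row parities: 000100
Column parities: 100

Row P: 000100, Col P: 100, Corner: 1


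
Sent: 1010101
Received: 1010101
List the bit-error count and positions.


XOR: 0000000

0 errors (received matches sent)


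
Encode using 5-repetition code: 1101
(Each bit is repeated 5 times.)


Each bit -> 5 copies

11111111110000011111


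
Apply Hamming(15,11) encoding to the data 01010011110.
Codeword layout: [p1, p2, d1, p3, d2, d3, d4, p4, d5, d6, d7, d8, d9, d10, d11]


Parity bits: p1=0, p2=1, p3=1, p4=0

010110100011110


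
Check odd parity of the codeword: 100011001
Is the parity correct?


Number of 1s: 4

No, parity error (4 ones)


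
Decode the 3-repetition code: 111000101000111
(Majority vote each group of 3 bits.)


Groups: 111, 000, 101, 000, 111
Majority votes: 10101

10101


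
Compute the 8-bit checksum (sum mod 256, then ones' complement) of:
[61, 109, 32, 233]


Sum = 435 mod 256 = 179
Complement = 76

76


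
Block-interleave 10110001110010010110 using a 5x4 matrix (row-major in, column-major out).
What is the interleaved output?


Matrix:
  1011
  0001
  1100
  1001
  0110
Read columns: 10110001011000111010

10110001011000111010


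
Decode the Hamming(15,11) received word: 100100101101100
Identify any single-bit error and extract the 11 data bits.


Syndrome = 0: no error detected

Data: 00011101100 (no errors)


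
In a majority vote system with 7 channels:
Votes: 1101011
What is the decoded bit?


Ones: 5 out of 7
Threshold: 4

1 (5/7 voted 1)


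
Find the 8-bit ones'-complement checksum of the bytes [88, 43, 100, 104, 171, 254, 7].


Sum = 767 mod 256 = 255
Complement = 0

0


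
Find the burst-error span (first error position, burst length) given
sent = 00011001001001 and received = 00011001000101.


XOR: 00000000001100

Burst at position 10, length 2


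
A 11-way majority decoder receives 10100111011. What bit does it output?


Ones: 7 out of 11
Threshold: 6

1 (7/11 voted 1)


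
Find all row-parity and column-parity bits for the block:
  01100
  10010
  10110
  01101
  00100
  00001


Row parities: 001111
Column parities: 00000

Row P: 001111, Col P: 00000, Corner: 0


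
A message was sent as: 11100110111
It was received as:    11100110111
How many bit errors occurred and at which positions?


XOR: 00000000000

0 errors (received matches sent)


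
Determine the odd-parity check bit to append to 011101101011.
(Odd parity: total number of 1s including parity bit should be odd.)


Number of 1s in data: 8
Parity bit: 1

1


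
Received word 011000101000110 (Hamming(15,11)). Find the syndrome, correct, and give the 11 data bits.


Syndrome = 12: error at position 12

Data: 10011001110 (corrected bit 12)


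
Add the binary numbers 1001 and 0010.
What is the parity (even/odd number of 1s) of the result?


1001 = 9
0010 = 2
Sum = 11 = 1011
1s count = 3

odd parity (3 ones in 1011)


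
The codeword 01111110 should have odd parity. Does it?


Number of 1s: 6

No, parity error (6 ones)


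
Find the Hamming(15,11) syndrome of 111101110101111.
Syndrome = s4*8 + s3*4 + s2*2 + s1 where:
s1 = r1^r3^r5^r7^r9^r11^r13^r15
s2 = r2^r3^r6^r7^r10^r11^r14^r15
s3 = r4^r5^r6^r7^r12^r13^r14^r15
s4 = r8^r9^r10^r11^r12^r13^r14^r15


s1=1, s2=1, s3=1, s4=0

Syndrome = 7 (error at position 7)


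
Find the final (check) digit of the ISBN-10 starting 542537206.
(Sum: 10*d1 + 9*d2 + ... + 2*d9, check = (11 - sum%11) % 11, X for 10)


Weighted sum: 210
210 mod 11 = 1

Check digit: X


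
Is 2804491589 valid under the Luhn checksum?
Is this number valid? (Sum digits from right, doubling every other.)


Luhn sum = 56
56 mod 10 = 6

Invalid (Luhn sum mod 10 = 6)


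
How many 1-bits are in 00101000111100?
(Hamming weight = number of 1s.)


Counting 1s in 00101000111100

6


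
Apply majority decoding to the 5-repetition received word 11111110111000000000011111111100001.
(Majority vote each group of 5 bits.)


Groups: 11111, 11011, 10000, 00000, 01111, 11111, 00001
Majority votes: 1100110

1100110


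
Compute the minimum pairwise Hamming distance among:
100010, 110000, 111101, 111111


Comparing all pairs, minimum distance: 1
Can detect 0 errors, correct 0 errors

1


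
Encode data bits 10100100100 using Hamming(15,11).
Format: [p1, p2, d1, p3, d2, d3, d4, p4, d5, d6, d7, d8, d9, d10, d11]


Parity bits: p1=0, p2=1, p3=0, p4=0

011001000100100


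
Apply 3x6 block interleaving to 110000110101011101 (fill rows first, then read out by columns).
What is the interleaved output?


Matrix:
  110000
  110101
  011101
Read columns: 110111001011000011

110111001011000011


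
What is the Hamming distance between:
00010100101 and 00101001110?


XOR: 00111101011
Count of 1s: 7

7


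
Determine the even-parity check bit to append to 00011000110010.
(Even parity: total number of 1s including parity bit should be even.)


Number of 1s in data: 5
Parity bit: 1

1


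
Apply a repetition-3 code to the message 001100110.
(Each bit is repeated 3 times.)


Each bit -> 3 copies

000000111111000000111111000


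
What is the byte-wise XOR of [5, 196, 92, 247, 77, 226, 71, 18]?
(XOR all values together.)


XOR chain: 5 ^ 196 ^ 92 ^ 247 ^ 77 ^ 226 ^ 71 ^ 18 = 144

144


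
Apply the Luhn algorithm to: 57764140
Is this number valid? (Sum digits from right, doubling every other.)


Luhn sum = 36
36 mod 10 = 6

Invalid (Luhn sum mod 10 = 6)


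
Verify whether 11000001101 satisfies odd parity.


Number of 1s: 5

Yes, parity is correct (5 ones)


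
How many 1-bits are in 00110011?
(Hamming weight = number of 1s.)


Counting 1s in 00110011

4


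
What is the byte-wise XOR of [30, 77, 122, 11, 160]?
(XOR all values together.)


XOR chain: 30 ^ 77 ^ 122 ^ 11 ^ 160 = 130

130


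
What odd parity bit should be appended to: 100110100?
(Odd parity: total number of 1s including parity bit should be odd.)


Number of 1s in data: 4
Parity bit: 1

1


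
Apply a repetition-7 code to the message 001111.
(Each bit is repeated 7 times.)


Each bit -> 7 copies

000000000000001111111111111111111111111111


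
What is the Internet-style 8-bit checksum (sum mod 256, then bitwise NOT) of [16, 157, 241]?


Sum = 414 mod 256 = 158
Complement = 97

97


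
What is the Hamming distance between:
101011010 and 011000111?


XOR: 110011101
Count of 1s: 6

6


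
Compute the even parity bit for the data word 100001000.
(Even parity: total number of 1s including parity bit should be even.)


Number of 1s in data: 2
Parity bit: 0

0


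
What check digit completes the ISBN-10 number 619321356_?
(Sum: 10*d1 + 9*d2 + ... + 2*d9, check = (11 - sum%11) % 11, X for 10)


Weighted sum: 218
218 mod 11 = 9

Check digit: 2


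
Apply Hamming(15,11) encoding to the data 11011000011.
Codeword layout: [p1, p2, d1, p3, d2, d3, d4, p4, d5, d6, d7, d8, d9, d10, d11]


Parity bits: p1=1, p2=0, p3=0, p4=1

101010111000011


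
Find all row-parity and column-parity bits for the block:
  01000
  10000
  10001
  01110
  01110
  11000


Row parities: 110110
Column parities: 10001

Row P: 110110, Col P: 10001, Corner: 0


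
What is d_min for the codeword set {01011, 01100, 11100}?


Comparing all pairs, minimum distance: 1
Can detect 0 errors, correct 0 errors

1


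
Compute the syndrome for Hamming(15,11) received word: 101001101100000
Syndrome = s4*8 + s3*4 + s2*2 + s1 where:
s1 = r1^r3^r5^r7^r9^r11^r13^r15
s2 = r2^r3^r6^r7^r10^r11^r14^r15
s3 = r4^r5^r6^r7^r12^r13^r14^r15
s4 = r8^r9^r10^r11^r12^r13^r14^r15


s1=0, s2=0, s3=0, s4=0

Syndrome = 0 (no error)


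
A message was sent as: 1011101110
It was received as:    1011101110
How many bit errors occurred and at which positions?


XOR: 0000000000

0 errors (received matches sent)


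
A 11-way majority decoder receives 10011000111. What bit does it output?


Ones: 6 out of 11
Threshold: 6

1 (6/11 voted 1)


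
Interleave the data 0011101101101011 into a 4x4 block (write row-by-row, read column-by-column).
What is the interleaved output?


Matrix:
  0011
  1011
  0110
  1011
Read columns: 0101001011111101

0101001011111101


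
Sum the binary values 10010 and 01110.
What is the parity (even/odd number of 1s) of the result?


10010 = 18
01110 = 14
Sum = 32 = 100000
1s count = 1

odd parity (1 ones in 100000)


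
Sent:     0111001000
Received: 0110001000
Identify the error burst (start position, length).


XOR: 0001000000

Burst at position 3, length 1


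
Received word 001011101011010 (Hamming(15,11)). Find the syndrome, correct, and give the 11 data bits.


Syndrome = 7: error at position 7

Data: 11101011010 (corrected bit 7)


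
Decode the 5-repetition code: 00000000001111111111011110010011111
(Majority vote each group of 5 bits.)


Groups: 00000, 00000, 11111, 11111, 01111, 00100, 11111
Majority votes: 0011101

0011101


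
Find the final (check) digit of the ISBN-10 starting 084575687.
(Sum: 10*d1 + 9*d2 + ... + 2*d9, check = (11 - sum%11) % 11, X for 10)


Weighted sum: 268
268 mod 11 = 4

Check digit: 7


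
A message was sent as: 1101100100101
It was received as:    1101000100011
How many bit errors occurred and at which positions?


XOR: 0000100000110

3 error(s) at position(s): 4, 10, 11


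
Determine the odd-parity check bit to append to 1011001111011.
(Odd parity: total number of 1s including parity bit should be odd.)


Number of 1s in data: 9
Parity bit: 0

0


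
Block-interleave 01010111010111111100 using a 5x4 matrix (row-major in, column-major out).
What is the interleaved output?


Matrix:
  0101
  0111
  0101
  1111
  1100
Read columns: 00011111110101011110

00011111110101011110


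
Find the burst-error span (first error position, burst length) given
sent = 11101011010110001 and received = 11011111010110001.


XOR: 00110100000000000

Burst at position 2, length 4


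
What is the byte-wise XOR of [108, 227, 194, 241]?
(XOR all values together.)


XOR chain: 108 ^ 227 ^ 194 ^ 241 = 188

188


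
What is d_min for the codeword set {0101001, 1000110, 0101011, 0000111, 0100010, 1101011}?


Comparing all pairs, minimum distance: 1
Can detect 0 errors, correct 0 errors

1


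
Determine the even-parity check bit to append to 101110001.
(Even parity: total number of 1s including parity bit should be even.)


Number of 1s in data: 5
Parity bit: 1

1


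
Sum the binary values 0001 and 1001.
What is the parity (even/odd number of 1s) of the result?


0001 = 1
1001 = 9
Sum = 10 = 1010
1s count = 2

even parity (2 ones in 1010)


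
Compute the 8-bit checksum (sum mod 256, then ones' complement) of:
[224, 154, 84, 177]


Sum = 639 mod 256 = 127
Complement = 128

128


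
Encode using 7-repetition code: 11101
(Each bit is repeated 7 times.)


Each bit -> 7 copies

11111111111111111111100000001111111


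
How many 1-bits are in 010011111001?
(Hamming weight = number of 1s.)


Counting 1s in 010011111001

7


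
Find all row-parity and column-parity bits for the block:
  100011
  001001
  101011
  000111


Row parities: 1001
Column parities: 000110

Row P: 1001, Col P: 000110, Corner: 0


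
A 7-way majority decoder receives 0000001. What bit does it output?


Ones: 1 out of 7
Threshold: 4

0 (1/7 voted 1)


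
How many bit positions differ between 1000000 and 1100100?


XOR: 0100100
Count of 1s: 2

2


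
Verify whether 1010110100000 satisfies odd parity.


Number of 1s: 5

Yes, parity is correct (5 ones)


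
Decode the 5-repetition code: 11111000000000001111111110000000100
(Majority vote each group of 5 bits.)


Groups: 11111, 00000, 00000, 01111, 11111, 00000, 00100
Majority votes: 1001100

1001100


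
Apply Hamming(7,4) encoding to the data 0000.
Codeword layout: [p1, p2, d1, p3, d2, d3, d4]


Parity bits: p1=0, p2=0, p3=0

0000000


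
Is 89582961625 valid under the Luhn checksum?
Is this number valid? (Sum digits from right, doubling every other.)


Luhn sum = 63
63 mod 10 = 3

Invalid (Luhn sum mod 10 = 3)


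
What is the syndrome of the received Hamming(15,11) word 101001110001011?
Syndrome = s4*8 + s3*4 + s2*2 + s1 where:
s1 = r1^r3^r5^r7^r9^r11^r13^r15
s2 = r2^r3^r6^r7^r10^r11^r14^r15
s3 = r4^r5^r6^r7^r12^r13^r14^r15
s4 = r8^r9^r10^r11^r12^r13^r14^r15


s1=0, s2=1, s3=1, s4=0

Syndrome = 6 (error at position 6)


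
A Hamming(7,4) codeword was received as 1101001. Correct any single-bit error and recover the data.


Syndrome = 0: no error detected

Data: 0001 (no errors)


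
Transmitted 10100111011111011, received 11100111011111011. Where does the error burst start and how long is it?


XOR: 01000000000000000

Burst at position 1, length 1


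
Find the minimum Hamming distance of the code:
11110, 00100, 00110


Comparing all pairs, minimum distance: 1
Can detect 0 errors, correct 0 errors

1


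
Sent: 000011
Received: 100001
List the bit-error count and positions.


XOR: 100010

2 error(s) at position(s): 0, 4


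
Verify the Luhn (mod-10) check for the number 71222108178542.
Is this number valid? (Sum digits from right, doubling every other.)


Luhn sum = 56
56 mod 10 = 6

Invalid (Luhn sum mod 10 = 6)


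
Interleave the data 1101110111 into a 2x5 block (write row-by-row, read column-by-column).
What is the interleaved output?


Matrix:
  11011
  10111
Read columns: 1110011111

1110011111


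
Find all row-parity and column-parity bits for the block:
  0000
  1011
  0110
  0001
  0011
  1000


Row parities: 010101
Column parities: 0111

Row P: 010101, Col P: 0111, Corner: 1


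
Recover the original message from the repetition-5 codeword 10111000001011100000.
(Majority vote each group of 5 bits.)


Groups: 10111, 00000, 10111, 00000
Majority votes: 1010

1010


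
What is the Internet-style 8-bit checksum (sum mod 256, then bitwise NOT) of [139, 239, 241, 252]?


Sum = 871 mod 256 = 103
Complement = 152

152


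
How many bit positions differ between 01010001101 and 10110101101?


XOR: 11100100000
Count of 1s: 4

4


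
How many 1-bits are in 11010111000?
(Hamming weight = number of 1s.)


Counting 1s in 11010111000

6


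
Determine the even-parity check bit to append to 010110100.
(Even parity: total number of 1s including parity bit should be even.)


Number of 1s in data: 4
Parity bit: 0

0


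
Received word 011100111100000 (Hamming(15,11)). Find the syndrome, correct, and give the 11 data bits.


Syndrome = 9: error at position 9

Data: 10010100000 (corrected bit 9)


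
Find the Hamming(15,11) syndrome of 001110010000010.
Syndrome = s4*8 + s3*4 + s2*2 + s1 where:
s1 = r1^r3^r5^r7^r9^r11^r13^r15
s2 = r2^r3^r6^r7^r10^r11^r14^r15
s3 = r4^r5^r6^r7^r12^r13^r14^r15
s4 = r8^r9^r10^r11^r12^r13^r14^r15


s1=0, s2=0, s3=1, s4=0

Syndrome = 4 (error at position 4)


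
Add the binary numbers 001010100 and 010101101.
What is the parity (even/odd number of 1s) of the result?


001010100 = 84
010101101 = 173
Sum = 257 = 100000001
1s count = 2

even parity (2 ones in 100000001)


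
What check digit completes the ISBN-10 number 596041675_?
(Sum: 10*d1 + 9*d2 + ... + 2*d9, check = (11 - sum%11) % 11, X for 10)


Weighted sum: 263
263 mod 11 = 10

Check digit: 1


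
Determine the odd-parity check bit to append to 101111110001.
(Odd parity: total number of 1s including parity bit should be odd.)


Number of 1s in data: 8
Parity bit: 1

1


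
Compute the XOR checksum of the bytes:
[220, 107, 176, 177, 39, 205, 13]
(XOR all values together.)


XOR chain: 220 ^ 107 ^ 176 ^ 177 ^ 39 ^ 205 ^ 13 = 81

81


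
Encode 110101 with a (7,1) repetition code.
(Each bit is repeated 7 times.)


Each bit -> 7 copies

111111111111110000000111111100000001111111


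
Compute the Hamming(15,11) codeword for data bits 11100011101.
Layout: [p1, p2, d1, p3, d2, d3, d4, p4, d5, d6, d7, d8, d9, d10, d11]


Parity bits: p1=1, p2=0, p3=1, p4=0

101111000011101


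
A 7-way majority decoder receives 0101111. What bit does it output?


Ones: 5 out of 7
Threshold: 4

1 (5/7 voted 1)


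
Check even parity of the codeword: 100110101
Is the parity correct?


Number of 1s: 5

No, parity error (5 ones)


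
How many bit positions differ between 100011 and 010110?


XOR: 110101
Count of 1s: 4

4


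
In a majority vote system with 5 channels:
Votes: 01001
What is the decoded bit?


Ones: 2 out of 5
Threshold: 3

0 (2/5 voted 1)


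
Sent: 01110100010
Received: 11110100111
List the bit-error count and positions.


XOR: 10000000101

3 error(s) at position(s): 0, 8, 10


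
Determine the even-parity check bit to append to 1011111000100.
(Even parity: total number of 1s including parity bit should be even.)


Number of 1s in data: 7
Parity bit: 1

1


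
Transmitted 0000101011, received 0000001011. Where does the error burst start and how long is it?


XOR: 0000100000

Burst at position 4, length 1


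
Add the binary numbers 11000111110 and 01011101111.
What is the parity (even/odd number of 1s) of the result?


11000111110 = 1598
01011101111 = 751
Sum = 2349 = 100100101101
1s count = 6

even parity (6 ones in 100100101101)


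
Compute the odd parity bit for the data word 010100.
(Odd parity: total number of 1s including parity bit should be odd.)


Number of 1s in data: 2
Parity bit: 1

1


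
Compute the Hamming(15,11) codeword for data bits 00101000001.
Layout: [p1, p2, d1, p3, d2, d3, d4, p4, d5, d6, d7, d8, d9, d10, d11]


Parity bits: p1=0, p2=0, p3=0, p4=0

000001001000001


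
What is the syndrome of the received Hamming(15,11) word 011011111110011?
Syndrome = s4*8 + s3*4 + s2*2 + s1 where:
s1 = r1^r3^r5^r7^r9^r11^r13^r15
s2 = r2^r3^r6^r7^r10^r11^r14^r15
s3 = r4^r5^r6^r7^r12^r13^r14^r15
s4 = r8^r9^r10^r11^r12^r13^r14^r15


s1=0, s2=0, s3=1, s4=0

Syndrome = 4 (error at position 4)


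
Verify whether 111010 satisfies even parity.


Number of 1s: 4

Yes, parity is correct (4 ones)


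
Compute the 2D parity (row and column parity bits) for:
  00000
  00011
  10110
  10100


Row parities: 0010
Column parities: 00001

Row P: 0010, Col P: 00001, Corner: 1


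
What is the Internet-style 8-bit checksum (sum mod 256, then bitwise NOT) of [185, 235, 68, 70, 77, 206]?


Sum = 841 mod 256 = 73
Complement = 182

182


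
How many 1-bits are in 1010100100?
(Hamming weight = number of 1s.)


Counting 1s in 1010100100

4


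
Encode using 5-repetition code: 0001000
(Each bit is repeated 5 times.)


Each bit -> 5 copies

00000000000000011111000000000000000


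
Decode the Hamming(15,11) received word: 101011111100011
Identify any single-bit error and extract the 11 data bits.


Syndrome = 12: error at position 12

Data: 11111101011 (corrected bit 12)


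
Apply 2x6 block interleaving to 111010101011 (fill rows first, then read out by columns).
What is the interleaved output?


Matrix:
  111010
  101011
Read columns: 111011001101

111011001101


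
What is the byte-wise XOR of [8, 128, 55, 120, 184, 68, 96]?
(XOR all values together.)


XOR chain: 8 ^ 128 ^ 55 ^ 120 ^ 184 ^ 68 ^ 96 = 91

91


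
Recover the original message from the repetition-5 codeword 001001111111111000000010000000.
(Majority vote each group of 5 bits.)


Groups: 00100, 11111, 11111, 00000, 00100, 00000
Majority votes: 011000

011000


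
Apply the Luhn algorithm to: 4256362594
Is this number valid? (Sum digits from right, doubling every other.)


Luhn sum = 51
51 mod 10 = 1

Invalid (Luhn sum mod 10 = 1)


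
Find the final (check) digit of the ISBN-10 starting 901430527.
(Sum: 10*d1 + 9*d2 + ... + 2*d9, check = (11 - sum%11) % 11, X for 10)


Weighted sum: 184
184 mod 11 = 8

Check digit: 3


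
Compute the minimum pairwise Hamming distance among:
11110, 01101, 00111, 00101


Comparing all pairs, minimum distance: 1
Can detect 0 errors, correct 0 errors

1


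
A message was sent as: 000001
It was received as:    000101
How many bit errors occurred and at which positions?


XOR: 000100

1 error(s) at position(s): 3


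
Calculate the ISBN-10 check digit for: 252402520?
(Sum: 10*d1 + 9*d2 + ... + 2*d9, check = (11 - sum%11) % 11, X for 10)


Weighted sum: 145
145 mod 11 = 2

Check digit: 9


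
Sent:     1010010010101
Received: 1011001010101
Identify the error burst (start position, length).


XOR: 0001011000000

Burst at position 3, length 4


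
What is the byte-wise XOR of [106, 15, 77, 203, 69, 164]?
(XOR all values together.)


XOR chain: 106 ^ 15 ^ 77 ^ 203 ^ 69 ^ 164 = 2

2


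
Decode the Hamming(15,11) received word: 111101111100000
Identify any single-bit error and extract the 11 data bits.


Syndrome = 14: error at position 14

Data: 10111100010 (corrected bit 14)


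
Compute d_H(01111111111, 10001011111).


XOR: 11110100000
Count of 1s: 5

5


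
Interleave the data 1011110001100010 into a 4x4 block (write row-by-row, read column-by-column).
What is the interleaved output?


Matrix:
  1011
  1100
  0110
  0010
Read columns: 1100011010111000

1100011010111000


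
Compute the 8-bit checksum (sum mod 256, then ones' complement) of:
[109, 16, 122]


Sum = 247 mod 256 = 247
Complement = 8

8


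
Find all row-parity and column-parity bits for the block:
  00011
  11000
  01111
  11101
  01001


Row parities: 00000
Column parities: 00000

Row P: 00000, Col P: 00000, Corner: 0


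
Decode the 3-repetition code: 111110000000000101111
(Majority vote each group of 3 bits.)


Groups: 111, 110, 000, 000, 000, 101, 111
Majority votes: 1100011

1100011


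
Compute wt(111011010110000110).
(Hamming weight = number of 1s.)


Counting 1s in 111011010110000110

10


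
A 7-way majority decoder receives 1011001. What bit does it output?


Ones: 4 out of 7
Threshold: 4

1 (4/7 voted 1)


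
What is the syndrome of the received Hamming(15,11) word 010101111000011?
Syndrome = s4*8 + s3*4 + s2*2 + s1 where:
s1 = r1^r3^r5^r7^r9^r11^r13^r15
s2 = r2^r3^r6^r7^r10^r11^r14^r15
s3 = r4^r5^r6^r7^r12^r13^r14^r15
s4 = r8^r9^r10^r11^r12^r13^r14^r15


s1=1, s2=1, s3=1, s4=0

Syndrome = 7 (error at position 7)


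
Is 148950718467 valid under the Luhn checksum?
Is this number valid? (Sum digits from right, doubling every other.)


Luhn sum = 50
50 mod 10 = 0

Valid (Luhn sum mod 10 = 0)


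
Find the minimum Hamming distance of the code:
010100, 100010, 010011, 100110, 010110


Comparing all pairs, minimum distance: 1
Can detect 0 errors, correct 0 errors

1


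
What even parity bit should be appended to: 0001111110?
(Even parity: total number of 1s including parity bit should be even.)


Number of 1s in data: 6
Parity bit: 0

0


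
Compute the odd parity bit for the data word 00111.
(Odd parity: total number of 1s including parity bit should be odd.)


Number of 1s in data: 3
Parity bit: 0

0


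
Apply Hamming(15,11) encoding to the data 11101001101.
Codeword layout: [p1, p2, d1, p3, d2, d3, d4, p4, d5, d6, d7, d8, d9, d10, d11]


Parity bits: p1=1, p2=1, p3=1, p4=0

111111001001101


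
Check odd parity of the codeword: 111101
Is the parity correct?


Number of 1s: 5

Yes, parity is correct (5 ones)


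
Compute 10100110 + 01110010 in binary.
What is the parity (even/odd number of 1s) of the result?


10100110 = 166
01110010 = 114
Sum = 280 = 100011000
1s count = 3

odd parity (3 ones in 100011000)


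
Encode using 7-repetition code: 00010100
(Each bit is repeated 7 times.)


Each bit -> 7 copies

00000000000000000000011111110000000111111100000000000000


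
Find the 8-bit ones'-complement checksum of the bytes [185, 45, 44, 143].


Sum = 417 mod 256 = 161
Complement = 94

94


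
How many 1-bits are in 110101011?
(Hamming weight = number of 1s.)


Counting 1s in 110101011

6


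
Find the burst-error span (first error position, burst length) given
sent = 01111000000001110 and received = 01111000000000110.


XOR: 00000000000001000

Burst at position 13, length 1
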